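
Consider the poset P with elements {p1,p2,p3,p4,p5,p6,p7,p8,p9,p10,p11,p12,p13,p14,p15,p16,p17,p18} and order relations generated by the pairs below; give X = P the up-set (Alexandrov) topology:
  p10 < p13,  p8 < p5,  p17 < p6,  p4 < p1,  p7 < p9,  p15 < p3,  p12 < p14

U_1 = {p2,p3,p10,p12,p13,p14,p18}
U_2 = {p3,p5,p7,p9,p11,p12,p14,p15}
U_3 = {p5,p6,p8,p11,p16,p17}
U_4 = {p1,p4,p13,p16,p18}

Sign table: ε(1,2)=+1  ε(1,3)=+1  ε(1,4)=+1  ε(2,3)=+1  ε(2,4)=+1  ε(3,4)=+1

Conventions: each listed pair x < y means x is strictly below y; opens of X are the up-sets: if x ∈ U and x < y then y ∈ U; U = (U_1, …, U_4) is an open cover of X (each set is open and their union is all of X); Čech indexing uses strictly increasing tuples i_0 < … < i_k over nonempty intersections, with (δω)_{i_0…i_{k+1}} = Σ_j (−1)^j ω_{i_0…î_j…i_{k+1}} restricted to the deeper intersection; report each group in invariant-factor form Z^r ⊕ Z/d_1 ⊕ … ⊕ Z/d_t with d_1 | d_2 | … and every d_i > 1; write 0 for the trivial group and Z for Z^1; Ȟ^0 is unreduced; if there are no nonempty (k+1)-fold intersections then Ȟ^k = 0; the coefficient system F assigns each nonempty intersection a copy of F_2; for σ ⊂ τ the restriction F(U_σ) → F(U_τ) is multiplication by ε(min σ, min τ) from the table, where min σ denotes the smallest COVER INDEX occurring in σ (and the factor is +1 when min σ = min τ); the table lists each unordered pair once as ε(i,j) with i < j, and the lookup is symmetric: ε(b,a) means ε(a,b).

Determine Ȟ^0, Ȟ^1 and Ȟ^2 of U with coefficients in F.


Ȟ^0 = Z/2; Ȟ^1 = Z/2; Ȟ^2 = 0

intersection data:
  U12={p3,p12,p14} U14={p13,p18} U23={p5,p11} U34={p16}
C dims 4,4; δ0: rk_F2 3
Ȟ^0 = (4 − 3) − 0 = 1, so Ȟ^0 ≅ Z/2
Ȟ^1 = (4 − 0) − 3 = 1, so Ȟ^1 ≅ Z/2
Ȟ^2 = (0 − 0) − 0 = 0, so Ȟ^2 ≅ 0


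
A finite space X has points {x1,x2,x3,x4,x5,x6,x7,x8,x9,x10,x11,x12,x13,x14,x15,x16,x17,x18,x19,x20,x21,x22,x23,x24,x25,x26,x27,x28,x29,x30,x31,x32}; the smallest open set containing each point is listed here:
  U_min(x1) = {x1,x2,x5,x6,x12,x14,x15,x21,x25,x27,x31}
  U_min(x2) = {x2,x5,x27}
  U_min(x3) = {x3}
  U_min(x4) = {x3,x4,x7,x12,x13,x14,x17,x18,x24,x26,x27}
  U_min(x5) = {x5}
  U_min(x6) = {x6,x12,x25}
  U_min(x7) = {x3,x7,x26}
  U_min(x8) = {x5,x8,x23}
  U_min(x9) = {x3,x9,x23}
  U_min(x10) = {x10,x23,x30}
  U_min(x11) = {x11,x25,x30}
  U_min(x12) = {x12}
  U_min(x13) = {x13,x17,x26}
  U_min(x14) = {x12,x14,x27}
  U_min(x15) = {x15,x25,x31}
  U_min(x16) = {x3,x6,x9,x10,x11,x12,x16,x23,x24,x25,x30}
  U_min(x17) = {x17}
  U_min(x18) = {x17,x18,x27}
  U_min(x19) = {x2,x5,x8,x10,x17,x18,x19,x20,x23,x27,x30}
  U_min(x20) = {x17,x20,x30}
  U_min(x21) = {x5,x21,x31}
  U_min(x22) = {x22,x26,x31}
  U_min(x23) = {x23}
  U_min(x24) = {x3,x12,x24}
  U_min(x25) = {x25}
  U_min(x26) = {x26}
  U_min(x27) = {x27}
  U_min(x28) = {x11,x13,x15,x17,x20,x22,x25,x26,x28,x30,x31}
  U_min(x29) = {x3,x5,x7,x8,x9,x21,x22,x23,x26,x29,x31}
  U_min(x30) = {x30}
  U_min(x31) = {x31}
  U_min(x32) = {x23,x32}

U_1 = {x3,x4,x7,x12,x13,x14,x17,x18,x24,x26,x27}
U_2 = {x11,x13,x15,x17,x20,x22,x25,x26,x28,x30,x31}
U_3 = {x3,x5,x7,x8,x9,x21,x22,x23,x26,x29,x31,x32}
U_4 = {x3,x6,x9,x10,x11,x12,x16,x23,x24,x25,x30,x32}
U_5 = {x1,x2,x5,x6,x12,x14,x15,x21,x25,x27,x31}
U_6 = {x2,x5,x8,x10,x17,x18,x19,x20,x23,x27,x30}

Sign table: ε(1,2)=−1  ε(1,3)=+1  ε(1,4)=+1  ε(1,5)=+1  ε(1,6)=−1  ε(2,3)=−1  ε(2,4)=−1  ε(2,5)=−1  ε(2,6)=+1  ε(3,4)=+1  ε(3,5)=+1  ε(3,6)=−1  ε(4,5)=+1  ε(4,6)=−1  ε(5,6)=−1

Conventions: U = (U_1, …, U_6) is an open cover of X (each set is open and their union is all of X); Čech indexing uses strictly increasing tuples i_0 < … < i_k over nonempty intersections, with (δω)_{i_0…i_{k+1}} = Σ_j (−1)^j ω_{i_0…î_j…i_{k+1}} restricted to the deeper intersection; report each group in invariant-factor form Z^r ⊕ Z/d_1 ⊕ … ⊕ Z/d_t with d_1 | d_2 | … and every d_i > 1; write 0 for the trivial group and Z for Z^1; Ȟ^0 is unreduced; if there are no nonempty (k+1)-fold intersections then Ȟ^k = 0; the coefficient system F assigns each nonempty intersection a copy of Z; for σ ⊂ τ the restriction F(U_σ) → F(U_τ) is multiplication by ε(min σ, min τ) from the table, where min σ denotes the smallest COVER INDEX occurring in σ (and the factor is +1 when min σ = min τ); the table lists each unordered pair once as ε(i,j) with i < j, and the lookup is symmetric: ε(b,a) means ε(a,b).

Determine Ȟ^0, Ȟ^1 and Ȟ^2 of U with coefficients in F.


nonempty overlaps:
  U12={x13,x17,x26} U13={x3,x7,x26} U14={x3,x12,x24} U15={x12,x14,x27} U16={x17,x18,x27} U23={x22,x26,x31} U24={x11,x25,x30} U25={x15,x25,x31} U26={x17,x20,x30} U34={x3,x9,x23,x32} U35={x5,x21,x31} U36={x5,x8,x23} U45={x6,x12,x25} U46={x10,x23,x30} U56={x2,x5,x27}
  U123={x26} U126={x17} U134={x3} U145={x12} U156={x27} U235={x31} U245={x25} U246={x30} U346={x23} U356={x5}
C dims 6,15,10; δ0: rk 5, SNF 1^5; δ1: rk 10, SNF 1^9·2
degree 0: 6−5−0 = 1 → Ȟ^0 ≅ Z
degree 1: 15−10−5 = 0 → Ȟ^1 ≅ 0
degree 2: 10−0−10 = 0 plus torsion [2] → Ȟ^2 ≅ Z/2

Ȟ^0(U;F) ≅ Z, Ȟ^1(U;F) ≅ 0, Ȟ^2(U;F) ≅ Z/2


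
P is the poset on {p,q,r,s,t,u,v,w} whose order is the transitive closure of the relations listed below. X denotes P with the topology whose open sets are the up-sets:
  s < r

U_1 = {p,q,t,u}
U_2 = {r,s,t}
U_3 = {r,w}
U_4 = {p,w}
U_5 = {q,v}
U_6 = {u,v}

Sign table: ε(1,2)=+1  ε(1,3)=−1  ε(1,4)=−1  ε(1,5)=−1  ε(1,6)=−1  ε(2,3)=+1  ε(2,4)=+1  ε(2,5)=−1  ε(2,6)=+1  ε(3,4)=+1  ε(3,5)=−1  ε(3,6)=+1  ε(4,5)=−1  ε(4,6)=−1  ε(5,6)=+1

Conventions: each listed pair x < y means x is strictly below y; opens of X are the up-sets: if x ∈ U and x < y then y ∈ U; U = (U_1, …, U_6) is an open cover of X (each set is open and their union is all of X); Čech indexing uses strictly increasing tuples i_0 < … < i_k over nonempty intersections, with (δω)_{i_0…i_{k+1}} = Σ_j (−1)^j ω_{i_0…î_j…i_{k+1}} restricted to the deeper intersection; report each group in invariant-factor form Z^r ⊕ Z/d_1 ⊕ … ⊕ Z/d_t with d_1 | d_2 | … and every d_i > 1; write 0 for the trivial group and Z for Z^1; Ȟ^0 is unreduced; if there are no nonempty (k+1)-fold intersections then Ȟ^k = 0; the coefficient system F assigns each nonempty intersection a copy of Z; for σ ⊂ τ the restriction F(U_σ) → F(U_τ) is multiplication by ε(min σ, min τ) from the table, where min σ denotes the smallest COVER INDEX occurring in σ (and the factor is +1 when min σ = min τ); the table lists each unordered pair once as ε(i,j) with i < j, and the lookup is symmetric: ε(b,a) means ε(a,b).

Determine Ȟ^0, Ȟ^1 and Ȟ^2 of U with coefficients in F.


intersection data:
  U12={t} U14={p} U15={q} U16={u} U23={r} U34={w} U56={v}
C dims 6,7; δ0: rk 6, SNF 1^5·2
Ȟ^0 = (6 − 6) − 0 = 0, so Ȟ^0 ≅ 0
Ȟ^1 = (7 − 0) − 6 = 1 plus torsion [2], so Ȟ^1 ≅ Z ⊕ Z/2
Ȟ^2 = (0 − 0) − 0 = 0, so Ȟ^2 ≅ 0

Ȟ^0 = 0; Ȟ^1 = Z ⊕ Z/2; Ȟ^2 = 0


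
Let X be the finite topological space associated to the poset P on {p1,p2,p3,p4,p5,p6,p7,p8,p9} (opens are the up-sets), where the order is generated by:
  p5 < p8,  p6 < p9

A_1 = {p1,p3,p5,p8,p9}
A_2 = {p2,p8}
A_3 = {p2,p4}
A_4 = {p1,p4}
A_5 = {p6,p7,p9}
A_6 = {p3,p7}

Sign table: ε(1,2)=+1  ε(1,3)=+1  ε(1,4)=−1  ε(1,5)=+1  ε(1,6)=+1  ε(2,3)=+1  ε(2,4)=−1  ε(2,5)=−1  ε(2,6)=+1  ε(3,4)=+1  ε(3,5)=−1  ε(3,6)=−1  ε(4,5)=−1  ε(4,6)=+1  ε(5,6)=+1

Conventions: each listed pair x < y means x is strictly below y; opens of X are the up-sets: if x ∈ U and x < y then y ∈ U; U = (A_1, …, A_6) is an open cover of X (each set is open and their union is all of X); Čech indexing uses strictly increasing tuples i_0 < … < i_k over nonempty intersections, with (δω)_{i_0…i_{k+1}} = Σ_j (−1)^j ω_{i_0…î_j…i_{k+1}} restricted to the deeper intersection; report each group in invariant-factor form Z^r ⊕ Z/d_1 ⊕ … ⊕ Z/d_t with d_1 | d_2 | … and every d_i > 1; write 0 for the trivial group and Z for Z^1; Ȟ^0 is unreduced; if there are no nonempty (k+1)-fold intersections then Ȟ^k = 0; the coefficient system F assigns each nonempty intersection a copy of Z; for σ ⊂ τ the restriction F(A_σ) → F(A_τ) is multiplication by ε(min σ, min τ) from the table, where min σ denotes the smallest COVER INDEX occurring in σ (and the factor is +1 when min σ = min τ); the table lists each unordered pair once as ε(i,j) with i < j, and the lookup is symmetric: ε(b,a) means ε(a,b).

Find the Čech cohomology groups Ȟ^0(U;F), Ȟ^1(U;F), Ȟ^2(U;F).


Ȟ^0(U;F) ≅ 0, Ȟ^1(U;F) ≅ Z ⊕ Z/2 and Ȟ^2(U;F) ≅ 0

nerve of the cover:
  A12={p8} A14={p1} A15={p9} A16={p3} A23={p2} A34={p4} A56={p7}
C dims 6,7; δ0: rk 6, SNF 1^5·2
Ȟ^0 = (6 − 6) − 0 = 0, so Ȟ^0 ≅ 0
Ȟ^1 = (7 − 0) − 6 = 1 plus torsion [2], so Ȟ^1 ≅ Z ⊕ Z/2
Ȟ^2 = (0 − 0) − 0 = 0, so Ȟ^2 ≅ 0


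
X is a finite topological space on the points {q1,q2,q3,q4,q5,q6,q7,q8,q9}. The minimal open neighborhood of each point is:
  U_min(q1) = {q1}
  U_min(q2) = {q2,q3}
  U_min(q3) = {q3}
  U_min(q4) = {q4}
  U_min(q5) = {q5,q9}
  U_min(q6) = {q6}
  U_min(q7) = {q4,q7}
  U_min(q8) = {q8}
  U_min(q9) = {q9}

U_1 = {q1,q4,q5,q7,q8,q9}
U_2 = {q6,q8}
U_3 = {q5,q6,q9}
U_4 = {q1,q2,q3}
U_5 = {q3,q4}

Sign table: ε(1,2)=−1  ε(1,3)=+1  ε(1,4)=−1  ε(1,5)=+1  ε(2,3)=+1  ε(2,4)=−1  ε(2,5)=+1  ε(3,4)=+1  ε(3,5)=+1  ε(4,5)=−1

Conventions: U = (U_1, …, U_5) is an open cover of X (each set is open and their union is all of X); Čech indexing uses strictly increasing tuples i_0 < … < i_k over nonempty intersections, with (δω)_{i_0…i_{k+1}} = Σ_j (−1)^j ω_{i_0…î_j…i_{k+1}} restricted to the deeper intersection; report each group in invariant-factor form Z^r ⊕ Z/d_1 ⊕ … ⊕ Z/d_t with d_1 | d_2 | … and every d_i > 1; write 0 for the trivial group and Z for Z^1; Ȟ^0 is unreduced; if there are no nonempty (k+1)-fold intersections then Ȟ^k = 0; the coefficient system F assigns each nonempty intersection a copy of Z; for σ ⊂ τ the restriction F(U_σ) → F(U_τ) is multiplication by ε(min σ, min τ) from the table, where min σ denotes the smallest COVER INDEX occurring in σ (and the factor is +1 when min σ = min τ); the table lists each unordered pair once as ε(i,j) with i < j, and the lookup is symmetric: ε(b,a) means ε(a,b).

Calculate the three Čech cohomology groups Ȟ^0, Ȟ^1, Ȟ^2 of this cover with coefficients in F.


cover nerve:
  U12={q8} U13={q5,q9} U14={q1} U15={q4} U23={q6} U45={q3}
C dims 5,6; δ0: rk 5, SNF 1^4·2
Ȟ^0: (5−5)−0=0 ⇒ 0
Ȟ^1: (6−0)−5=1 plus torsion [2] ⇒ Z ⊕ Z/2
Ȟ^2: (0−0)−0=0 ⇒ 0

Ȟ^0 = 0,  Ȟ^1 = Z ⊕ Z/2,  Ȟ^2 = 0


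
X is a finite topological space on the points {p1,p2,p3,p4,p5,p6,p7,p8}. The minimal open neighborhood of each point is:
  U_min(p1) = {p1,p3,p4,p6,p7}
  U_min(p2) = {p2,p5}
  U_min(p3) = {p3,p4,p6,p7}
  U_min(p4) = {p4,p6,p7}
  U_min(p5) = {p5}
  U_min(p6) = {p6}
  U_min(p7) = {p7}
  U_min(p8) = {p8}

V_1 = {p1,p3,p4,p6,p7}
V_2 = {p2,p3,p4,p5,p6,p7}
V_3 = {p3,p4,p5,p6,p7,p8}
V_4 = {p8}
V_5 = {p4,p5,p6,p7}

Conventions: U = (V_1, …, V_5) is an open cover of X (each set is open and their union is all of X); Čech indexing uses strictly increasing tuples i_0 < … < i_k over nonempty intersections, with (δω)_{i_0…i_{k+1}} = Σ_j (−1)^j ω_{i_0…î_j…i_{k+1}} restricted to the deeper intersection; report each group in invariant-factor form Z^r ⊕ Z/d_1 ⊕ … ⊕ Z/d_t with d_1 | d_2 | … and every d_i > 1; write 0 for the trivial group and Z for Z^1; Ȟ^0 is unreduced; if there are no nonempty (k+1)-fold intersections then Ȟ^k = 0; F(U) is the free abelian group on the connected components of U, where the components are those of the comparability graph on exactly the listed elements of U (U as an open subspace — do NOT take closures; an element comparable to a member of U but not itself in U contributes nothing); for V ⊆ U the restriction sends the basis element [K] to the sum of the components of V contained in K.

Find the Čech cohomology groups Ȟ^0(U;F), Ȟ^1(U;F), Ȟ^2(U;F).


Ȟ^0 ≅ Z^3; Ȟ^1 ≅ 0; Ȟ^2 ≅ 0

intersection data:
  V12={p3,p4,p6,p7} V13={p3,p4,p6,p7} V15={p4,p6,p7} V23={p3,p4,p5,p6,p7} V25={p4,p5,p6,p7} V34={p8} V35={p4,p5,p6,p7}
  V123={p3,p4,p6,p7} V125={p4,p6,p7} V135={p4,p6,p7} V235={p4,p5,p6,p7}
  V1235={p4,p6,p7}
components per intersection:
  V1: {p1,p3,p4,p6,p7}
  V2: {p2,p5} {p3,p4,p6,p7}
  V3: {p3,p4,p6,p7} {p5} {p8}
  V4: {p8}
  V5: {p4,p6,p7} {p5}
  V12: {p3,p4,p6,p7}
  V13: {p3,p4,p6,p7}
  V15: {p4,p6,p7}
  V23: {p3,p4,p6,p7} {p5}
  V25: {p4,p6,p7} {p5}
  V34: {p8}
  V35: {p4,p6,p7} {p5}
  V123: {p3,p4,p6,p7}
  V125: {p4,p6,p7}
  V135: {p4,p6,p7}
  V235: {p4,p6,p7} {p5}
  V1235: {p4,p6,p7}
C dims 9,10,5,1; δ0: rk 6, SNF 1^6; δ1: rk 4, SNF 1^4; δ2: rk 1, SNF 1^1
Ȟ^0 = (9 − 6) − 0 = 3, so Ȟ^0 ≅ Z^3
Ȟ^1 = (10 − 4) − 6 = 0, so Ȟ^1 ≅ 0
Ȟ^2 = (5 − 1) − 4 = 0, so Ȟ^2 ≅ 0


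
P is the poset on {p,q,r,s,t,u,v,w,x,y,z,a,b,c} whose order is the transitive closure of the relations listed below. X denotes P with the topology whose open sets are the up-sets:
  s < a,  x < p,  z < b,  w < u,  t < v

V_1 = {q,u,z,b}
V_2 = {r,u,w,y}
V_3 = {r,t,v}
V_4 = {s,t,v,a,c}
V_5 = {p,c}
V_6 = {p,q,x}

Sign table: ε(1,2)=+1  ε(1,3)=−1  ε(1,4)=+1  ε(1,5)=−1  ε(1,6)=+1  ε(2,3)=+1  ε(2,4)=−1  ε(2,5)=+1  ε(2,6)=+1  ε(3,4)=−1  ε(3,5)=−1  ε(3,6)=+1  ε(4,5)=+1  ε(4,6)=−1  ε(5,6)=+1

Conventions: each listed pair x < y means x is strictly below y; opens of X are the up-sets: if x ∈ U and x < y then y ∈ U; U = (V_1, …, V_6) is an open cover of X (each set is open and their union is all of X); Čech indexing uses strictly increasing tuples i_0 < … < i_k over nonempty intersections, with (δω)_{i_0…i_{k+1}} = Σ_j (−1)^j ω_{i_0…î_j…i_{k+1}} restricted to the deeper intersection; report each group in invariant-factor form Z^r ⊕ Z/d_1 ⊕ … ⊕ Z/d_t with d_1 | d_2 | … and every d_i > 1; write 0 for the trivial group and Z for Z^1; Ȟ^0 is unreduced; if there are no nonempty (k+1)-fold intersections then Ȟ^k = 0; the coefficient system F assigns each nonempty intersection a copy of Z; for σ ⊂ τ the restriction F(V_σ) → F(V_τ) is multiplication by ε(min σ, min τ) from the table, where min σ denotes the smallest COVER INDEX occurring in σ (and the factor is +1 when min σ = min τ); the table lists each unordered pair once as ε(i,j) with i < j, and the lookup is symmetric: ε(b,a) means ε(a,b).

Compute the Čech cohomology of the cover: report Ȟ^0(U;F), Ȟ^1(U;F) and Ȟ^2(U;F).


nerve simplices:
  V12={u} V16={q} V23={r} V34={t,v} V45={c} V56={p}
C dims 6,6; δ0: rk 6, SNF 1^5·2
degree 0: 6−6−0 = 0 → Ȟ^0 ≅ 0
degree 1: 6−0−6 = 0 plus torsion [2] → Ȟ^1 ≅ Z/2
degree 2: 0−0−0 = 0 → Ȟ^2 ≅ 0

Ȟ^0(U;F) ≅ 0, Ȟ^1(U;F) ≅ Z/2 and Ȟ^2(U;F) ≅ 0


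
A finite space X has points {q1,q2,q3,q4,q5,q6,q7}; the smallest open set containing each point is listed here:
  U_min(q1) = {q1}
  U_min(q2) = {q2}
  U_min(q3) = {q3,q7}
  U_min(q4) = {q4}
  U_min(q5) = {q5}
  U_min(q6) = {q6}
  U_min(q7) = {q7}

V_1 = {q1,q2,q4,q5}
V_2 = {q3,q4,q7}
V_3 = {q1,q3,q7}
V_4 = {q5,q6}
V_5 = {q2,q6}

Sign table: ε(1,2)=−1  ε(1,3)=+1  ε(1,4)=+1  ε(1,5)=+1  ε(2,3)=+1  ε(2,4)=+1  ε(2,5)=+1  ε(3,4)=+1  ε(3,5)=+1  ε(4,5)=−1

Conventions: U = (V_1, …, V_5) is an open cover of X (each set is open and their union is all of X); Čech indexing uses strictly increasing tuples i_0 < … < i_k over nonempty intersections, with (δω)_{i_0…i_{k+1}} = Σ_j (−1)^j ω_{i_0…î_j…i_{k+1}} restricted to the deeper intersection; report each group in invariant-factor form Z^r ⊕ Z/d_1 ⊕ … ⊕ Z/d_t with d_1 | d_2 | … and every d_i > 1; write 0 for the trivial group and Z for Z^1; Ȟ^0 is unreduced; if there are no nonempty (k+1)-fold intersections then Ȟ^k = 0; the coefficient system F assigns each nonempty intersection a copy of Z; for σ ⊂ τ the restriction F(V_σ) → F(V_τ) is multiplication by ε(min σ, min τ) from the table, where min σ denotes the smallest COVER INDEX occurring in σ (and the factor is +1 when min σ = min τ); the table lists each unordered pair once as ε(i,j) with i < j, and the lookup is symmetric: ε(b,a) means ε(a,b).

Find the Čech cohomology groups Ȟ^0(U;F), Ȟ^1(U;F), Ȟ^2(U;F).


Ȟ^0 ≅ 0,  Ȟ^1 ≅ Z ⊕ Z/2,  Ȟ^2 ≅ 0

nonempty overlaps:
  V12={q4} V13={q1} V14={q5} V15={q2} V23={q3,q7} V45={q6}
C dims 5,6; δ0: rk 5, SNF 1^4·2
degree 0: 5−5−0 = 0 → Ȟ^0 ≅ 0
degree 1: 6−0−5 = 1 plus torsion [2] → Ȟ^1 ≅ Z ⊕ Z/2
degree 2: 0−0−0 = 0 → Ȟ^2 ≅ 0


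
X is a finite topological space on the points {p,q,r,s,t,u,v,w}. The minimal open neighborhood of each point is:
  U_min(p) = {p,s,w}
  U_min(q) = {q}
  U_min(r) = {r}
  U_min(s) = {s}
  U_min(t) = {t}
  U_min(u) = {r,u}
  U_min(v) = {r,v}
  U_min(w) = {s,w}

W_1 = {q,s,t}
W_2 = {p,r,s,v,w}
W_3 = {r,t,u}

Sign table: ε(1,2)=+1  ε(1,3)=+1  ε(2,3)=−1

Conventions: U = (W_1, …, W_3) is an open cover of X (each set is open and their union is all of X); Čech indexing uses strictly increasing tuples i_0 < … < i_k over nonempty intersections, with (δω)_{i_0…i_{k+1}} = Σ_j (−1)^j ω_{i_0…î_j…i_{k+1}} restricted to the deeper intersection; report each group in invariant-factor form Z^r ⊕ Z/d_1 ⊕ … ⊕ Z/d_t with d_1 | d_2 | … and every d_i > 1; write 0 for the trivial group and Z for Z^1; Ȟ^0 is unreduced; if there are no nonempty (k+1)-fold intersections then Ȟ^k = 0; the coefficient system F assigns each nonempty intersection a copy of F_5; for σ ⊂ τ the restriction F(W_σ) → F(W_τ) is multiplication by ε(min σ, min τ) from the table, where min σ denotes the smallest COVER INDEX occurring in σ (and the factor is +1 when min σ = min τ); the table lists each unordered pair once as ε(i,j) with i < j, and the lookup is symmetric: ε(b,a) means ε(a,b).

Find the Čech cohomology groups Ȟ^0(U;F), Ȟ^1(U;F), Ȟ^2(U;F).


Ȟ^0 ≅ 0, Ȟ^1 ≅ 0, Ȟ^2 ≅ 0

intersection data:
  W12={s} W13={t} W23={r}
C dims 3,3; δ0: rk_F5 3
Ȟ^0 = (3 − 3) − 0 = 0, so Ȟ^0 ≅ 0
Ȟ^1 = (3 − 0) − 3 = 0, so Ȟ^1 ≅ 0
Ȟ^2 = (0 − 0) − 0 = 0, so Ȟ^2 ≅ 0


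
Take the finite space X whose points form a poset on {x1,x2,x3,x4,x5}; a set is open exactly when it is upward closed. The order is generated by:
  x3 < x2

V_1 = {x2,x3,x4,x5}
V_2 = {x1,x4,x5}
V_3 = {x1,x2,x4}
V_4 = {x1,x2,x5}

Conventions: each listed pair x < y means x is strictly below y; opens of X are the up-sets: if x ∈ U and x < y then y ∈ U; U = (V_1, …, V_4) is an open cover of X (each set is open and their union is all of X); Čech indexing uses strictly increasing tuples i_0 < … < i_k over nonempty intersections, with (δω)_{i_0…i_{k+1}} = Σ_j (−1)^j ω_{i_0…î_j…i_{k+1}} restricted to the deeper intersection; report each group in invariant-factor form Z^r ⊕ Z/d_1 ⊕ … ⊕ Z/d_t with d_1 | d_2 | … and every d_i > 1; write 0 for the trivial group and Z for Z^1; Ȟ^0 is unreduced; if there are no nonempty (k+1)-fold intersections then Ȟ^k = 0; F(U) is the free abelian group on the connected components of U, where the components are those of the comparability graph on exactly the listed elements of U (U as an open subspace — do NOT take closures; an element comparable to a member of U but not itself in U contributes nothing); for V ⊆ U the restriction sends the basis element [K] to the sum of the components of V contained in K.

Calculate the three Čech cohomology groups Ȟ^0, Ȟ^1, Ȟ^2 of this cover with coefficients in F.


cover nerve:
  V12={x4,x5} V13={x2,x4} V14={x2,x5} V23={x1,x4} V24={x1,x5} V34={x1,x2}
  V123={x4} V124={x5} V134={x2} V234={x1}
components per intersection:
  V1: {x2,x3} {x4} {x5}
  V2: {x1} {x4} {x5}
  V3: {x1} {x2} {x4}
  V4: {x1} {x2} {x5}
  V12: {x4} {x5}
  V13: {x2} {x4}
  V14: {x2} {x5}
  V23: {x1} {x4}
  V24: {x1} {x5}
  V34: {x1} {x2}
  V123: {x4}
  V124: {x5}
  V134: {x2}
  V234: {x1}
C dims 12,12,4; δ0: rk 8, SNF 1^8; δ1: rk 4, SNF 1^4
Ȟ^0: (12−8)−0=4 ⇒ Z^4
Ȟ^1: (12−4)−8=0 ⇒ 0
Ȟ^2: (4−0)−4=0 ⇒ 0

Ȟ^0 = Z^4, Ȟ^1 = 0 and Ȟ^2 = 0


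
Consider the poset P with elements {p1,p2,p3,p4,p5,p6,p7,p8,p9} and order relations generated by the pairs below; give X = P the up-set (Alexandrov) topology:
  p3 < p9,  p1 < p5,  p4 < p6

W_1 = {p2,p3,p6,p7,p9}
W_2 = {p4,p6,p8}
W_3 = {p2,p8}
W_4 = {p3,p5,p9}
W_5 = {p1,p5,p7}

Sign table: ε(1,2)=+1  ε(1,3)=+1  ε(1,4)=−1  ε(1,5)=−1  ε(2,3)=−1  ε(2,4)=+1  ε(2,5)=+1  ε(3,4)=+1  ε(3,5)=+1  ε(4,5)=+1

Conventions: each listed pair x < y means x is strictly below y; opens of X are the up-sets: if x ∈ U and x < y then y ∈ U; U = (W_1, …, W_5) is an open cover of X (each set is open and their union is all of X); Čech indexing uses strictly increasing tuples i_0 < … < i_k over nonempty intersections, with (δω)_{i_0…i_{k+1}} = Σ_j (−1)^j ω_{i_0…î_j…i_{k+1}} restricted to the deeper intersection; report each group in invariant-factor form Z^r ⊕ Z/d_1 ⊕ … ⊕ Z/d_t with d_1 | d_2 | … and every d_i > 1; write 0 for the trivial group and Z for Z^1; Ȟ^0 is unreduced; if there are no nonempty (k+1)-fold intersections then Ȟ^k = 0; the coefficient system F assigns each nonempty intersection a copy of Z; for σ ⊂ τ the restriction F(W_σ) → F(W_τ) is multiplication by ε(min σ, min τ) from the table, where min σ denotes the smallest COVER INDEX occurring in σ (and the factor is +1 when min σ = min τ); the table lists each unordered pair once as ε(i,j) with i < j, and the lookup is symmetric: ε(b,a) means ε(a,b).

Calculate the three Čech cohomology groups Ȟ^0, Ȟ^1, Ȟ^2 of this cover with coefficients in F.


Ȟ^0 ≅ 0, Ȟ^1 ≅ Z ⊕ Z/2 and Ȟ^2 ≅ 0

nerve simplices:
  W12={p6} W13={p2} W14={p3,p9} W15={p7} W23={p8} W45={p5}
C dims 5,6; δ0: rk 5, SNF 1^4·2
degree 0: 5−5−0 = 0 → Ȟ^0 ≅ 0
degree 1: 6−0−5 = 1 plus torsion [2] → Ȟ^1 ≅ Z ⊕ Z/2
degree 2: 0−0−0 = 0 → Ȟ^2 ≅ 0


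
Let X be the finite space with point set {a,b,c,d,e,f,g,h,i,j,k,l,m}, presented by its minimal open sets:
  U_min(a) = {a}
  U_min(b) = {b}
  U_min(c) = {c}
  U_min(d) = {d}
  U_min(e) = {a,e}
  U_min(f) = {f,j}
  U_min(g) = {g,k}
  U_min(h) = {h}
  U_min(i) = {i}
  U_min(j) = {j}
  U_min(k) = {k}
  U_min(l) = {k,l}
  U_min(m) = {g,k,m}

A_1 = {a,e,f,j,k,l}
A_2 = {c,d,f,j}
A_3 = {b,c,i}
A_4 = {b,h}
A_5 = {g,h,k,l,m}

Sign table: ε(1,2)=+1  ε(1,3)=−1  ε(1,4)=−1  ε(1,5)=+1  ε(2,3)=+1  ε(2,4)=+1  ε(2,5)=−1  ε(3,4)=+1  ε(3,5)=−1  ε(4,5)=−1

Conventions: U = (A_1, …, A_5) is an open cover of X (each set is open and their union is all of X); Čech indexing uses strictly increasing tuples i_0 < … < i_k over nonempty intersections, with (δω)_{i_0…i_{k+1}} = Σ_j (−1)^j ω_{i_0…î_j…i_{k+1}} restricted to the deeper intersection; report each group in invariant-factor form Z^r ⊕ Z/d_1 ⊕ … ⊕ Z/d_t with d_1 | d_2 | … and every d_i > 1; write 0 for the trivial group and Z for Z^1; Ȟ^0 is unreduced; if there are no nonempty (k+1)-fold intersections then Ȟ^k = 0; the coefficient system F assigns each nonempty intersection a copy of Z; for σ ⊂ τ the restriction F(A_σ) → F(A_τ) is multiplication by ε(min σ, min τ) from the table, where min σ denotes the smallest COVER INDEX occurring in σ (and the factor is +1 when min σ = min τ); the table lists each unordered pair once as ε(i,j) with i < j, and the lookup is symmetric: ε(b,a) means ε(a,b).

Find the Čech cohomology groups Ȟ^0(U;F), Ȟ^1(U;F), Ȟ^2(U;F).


nerve of the cover:
  A12={f,j} A15={k,l} A23={c} A34={b} A45={h}
C dims 5,5; δ0: rk 5, SNF 1^4·2
Ȟ^0 = (5 − 5) − 0 = 0, so Ȟ^0 ≅ 0
Ȟ^1 = (5 − 0) − 5 = 0 plus torsion [2], so Ȟ^1 ≅ Z/2
Ȟ^2 = (0 − 0) − 0 = 0, so Ȟ^2 ≅ 0

Ȟ^0 = 0,  Ȟ^1 = Z/2,  Ȟ^2 = 0


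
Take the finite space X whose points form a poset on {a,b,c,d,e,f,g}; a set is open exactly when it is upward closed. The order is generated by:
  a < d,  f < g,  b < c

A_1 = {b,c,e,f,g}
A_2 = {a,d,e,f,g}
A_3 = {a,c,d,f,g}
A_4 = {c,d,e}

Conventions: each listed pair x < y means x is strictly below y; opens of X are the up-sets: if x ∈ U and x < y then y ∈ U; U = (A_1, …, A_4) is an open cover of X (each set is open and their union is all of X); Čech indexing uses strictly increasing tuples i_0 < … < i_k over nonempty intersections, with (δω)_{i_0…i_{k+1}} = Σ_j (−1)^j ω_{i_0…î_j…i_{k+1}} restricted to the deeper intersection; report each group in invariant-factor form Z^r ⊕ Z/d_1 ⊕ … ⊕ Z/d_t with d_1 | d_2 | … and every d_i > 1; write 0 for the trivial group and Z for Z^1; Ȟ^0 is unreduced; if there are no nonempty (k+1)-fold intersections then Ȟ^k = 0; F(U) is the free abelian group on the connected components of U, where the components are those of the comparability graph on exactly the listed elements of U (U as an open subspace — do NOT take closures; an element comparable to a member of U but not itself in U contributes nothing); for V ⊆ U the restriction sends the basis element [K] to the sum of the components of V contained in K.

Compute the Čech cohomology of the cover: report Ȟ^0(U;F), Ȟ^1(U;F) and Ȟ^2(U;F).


Ȟ^0 = Z^4, Ȟ^1 = 0 and Ȟ^2 = 0

intersection data:
  A12={e,f,g} A13={c,f,g} A14={c,e} A23={a,d,f,g} A24={d,e} A34={c,d}
  A123={f,g} A124={e} A134={c} A234={d}
components per intersection:
  A1: {b,c} {e} {f,g}
  A2: {a,d} {e} {f,g}
  A3: {a,d} {c} {f,g}
  A4: {c} {d} {e}
  A12: {e} {f,g}
  A13: {c} {f,g}
  A14: {c} {e}
  A23: {a,d} {f,g}
  A24: {d} {e}
  A34: {c} {d}
  A123: {f,g}
  A124: {e}
  A134: {c}
  A234: {d}
C dims 12,12,4; δ0: rk 8, SNF 1^8; δ1: rk 4, SNF 1^4
Ȟ^0 = (12 − 8) − 0 = 4, so Ȟ^0 ≅ Z^4
Ȟ^1 = (12 − 4) − 8 = 0, so Ȟ^1 ≅ 0
Ȟ^2 = (4 − 0) − 4 = 0, so Ȟ^2 ≅ 0


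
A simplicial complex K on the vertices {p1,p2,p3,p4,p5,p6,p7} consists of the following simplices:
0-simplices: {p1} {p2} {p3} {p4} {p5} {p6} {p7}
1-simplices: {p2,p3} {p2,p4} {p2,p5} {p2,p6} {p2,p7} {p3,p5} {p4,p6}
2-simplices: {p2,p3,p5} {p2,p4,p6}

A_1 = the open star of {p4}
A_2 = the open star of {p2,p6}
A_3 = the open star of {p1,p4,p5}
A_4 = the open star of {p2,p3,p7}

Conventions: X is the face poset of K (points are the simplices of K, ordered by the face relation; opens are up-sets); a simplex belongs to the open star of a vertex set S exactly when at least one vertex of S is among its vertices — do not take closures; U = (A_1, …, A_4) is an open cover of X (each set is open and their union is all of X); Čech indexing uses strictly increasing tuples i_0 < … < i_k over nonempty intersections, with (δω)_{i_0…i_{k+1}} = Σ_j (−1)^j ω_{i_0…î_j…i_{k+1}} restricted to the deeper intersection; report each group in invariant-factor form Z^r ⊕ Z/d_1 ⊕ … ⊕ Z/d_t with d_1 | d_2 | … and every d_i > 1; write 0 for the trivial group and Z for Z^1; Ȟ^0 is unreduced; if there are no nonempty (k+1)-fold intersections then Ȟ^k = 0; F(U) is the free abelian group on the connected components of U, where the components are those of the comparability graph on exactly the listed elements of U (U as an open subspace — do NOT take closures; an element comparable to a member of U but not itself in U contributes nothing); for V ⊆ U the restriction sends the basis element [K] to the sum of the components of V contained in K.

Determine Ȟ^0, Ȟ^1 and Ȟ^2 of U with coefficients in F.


nerve simplices:
  A1={{p4},{p2,p4},{p4,p6},{p2,p4,p6}} A2={{p2},{p6},{p2,p3},{p2,p4},{p2,p5},{p2,p6},{p2,p7},{p4,p6},{p2,p3,p5},{p2,p4,p6}} A3={{p1},{p4},{p5},{p2,p4},{p2,p5},{p3,p5},{p4,p6},{p2,p3,p5},{p2,p4,p6}} A4={{p2},{p3},{p7},{p2,p3},{p2,p4},{p2,p5},{p2,p6},{p2,p7},{p3,p5},{p2,p3,p5},{p2,p4,p6}}
  A12={{p2,p4},{p4,p6},{p2,p4,p6}} A13={{p4},{p2,p4},{p4,p6},{p2,p4,p6}} A14={{p2,p4},{p2,p4,p6}} A23={{p2,p4},{p2,p5},{p4,p6},{p2,p3,p5},{p2,p4,p6}} A24={{p2},{p2,p3},{p2,p4},{p2,p5},{p2,p6},{p2,p7},{p2,p3,p5},{p2,p4,p6}} A34={{p2,p4},{p2,p5},{p3,p5},{p2,p3,p5},{p2,p4,p6}}
  A123={{p2,p4},{p4,p6},{p2,p4,p6}} A124={{p2,p4},{p2,p4,p6}} A134={{p2,p4},{p2,p4,p6}} A234={{p2,p4},{p2,p5},{p2,p3,p5},{p2,p4,p6}}
  A1234={{p2,p4},{p2,p4,p6}}
components per intersection:
  A1: {{p4},{p2,p4},{p4,p6},{p2,p4,p6}}
  A2: {{p2},{p6},{p2,p3},{p2,p4},{p2,p5},{p2,p6},{p2,p7},{p4,p6},{p2,p3,p5},{p2,p4,p6}}
  A3: {{p1}} {{p4},{p2,p4},{p4,p6},{p2,p4,p6}} {{p5},{p2,p5},{p3,p5},{p2,p3,p5}}
  A4: {{p2},{p3},{p7},{p2,p3},{p2,p4},{p2,p5},{p2,p6},{p2,p7},{p3,p5},{p2,p3,p5},{p2,p4,p6}}
  A12: {{p2,p4},{p4,p6},{p2,p4,p6}}
  A13: {{p4},{p2,p4},{p4,p6},{p2,p4,p6}}
  A14: {{p2,p4},{p2,p4,p6}}
  A23: {{p2,p4},{p4,p6},{p2,p4,p6}} {{p2,p5},{p2,p3,p5}}
  A24: {{p2},{p2,p3},{p2,p4},{p2,p5},{p2,p6},{p2,p7},{p2,p3,p5},{p2,p4,p6}}
  A34: {{p2,p4},{p2,p4,p6}} {{p2,p5},{p3,p5},{p2,p3,p5}}
  A123: {{p2,p4},{p4,p6},{p2,p4,p6}}
  A124: {{p2,p4},{p2,p4,p6}}
  A134: {{p2,p4},{p2,p4,p6}}
  A234: {{p2,p4},{p2,p4,p6}} {{p2,p5},{p2,p3,p5}}
  A1234: {{p2,p4},{p2,p4,p6}}
C dims 6,8,5,1; δ0: rk 4, SNF 1^4; δ1: rk 4, SNF 1^4; δ2: rk 1, SNF 1^1
degree 0: 6−4−0 = 2 → Ȟ^0 ≅ Z^2
degree 1: 8−4−4 = 0 → Ȟ^1 ≅ 0
degree 2: 5−1−4 = 0 → Ȟ^2 ≅ 0

Ȟ^0(U;F) ≅ Z^2, Ȟ^1(U;F) ≅ 0, Ȟ^2(U;F) ≅ 0


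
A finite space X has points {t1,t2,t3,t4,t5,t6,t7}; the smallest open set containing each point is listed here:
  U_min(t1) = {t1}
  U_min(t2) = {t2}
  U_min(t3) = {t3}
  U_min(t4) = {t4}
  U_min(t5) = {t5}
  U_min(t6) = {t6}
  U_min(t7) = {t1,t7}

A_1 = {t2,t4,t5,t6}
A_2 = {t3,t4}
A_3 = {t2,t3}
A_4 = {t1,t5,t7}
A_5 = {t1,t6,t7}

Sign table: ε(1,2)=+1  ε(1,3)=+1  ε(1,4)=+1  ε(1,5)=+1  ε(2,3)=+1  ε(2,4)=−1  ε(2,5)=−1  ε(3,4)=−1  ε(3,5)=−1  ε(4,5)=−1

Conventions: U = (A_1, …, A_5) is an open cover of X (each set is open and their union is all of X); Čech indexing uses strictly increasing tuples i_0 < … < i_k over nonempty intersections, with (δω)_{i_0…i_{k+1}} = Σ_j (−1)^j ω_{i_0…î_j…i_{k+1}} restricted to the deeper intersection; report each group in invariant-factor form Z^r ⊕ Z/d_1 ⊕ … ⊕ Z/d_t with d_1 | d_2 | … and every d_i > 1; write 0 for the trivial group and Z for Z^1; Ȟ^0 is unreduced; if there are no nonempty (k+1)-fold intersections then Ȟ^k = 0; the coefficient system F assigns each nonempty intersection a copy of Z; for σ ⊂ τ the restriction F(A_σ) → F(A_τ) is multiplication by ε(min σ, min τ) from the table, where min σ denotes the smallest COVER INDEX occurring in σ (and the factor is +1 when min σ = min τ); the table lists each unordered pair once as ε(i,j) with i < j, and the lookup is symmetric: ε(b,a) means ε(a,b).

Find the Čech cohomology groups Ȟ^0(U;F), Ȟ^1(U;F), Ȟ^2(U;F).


Ȟ^0 ≅ 0, Ȟ^1 ≅ Z ⊕ Z/2, Ȟ^2 ≅ 0

nonempty overlaps:
  A12={t4} A13={t2} A14={t5} A15={t6} A23={t3} A45={t1,t7}
C dims 5,6; δ0: rk 5, SNF 1^4·2
degree 0: 5−5−0 = 0 → Ȟ^0 ≅ 0
degree 1: 6−0−5 = 1 plus torsion [2] → Ȟ^1 ≅ Z ⊕ Z/2
degree 2: 0−0−0 = 0 → Ȟ^2 ≅ 0


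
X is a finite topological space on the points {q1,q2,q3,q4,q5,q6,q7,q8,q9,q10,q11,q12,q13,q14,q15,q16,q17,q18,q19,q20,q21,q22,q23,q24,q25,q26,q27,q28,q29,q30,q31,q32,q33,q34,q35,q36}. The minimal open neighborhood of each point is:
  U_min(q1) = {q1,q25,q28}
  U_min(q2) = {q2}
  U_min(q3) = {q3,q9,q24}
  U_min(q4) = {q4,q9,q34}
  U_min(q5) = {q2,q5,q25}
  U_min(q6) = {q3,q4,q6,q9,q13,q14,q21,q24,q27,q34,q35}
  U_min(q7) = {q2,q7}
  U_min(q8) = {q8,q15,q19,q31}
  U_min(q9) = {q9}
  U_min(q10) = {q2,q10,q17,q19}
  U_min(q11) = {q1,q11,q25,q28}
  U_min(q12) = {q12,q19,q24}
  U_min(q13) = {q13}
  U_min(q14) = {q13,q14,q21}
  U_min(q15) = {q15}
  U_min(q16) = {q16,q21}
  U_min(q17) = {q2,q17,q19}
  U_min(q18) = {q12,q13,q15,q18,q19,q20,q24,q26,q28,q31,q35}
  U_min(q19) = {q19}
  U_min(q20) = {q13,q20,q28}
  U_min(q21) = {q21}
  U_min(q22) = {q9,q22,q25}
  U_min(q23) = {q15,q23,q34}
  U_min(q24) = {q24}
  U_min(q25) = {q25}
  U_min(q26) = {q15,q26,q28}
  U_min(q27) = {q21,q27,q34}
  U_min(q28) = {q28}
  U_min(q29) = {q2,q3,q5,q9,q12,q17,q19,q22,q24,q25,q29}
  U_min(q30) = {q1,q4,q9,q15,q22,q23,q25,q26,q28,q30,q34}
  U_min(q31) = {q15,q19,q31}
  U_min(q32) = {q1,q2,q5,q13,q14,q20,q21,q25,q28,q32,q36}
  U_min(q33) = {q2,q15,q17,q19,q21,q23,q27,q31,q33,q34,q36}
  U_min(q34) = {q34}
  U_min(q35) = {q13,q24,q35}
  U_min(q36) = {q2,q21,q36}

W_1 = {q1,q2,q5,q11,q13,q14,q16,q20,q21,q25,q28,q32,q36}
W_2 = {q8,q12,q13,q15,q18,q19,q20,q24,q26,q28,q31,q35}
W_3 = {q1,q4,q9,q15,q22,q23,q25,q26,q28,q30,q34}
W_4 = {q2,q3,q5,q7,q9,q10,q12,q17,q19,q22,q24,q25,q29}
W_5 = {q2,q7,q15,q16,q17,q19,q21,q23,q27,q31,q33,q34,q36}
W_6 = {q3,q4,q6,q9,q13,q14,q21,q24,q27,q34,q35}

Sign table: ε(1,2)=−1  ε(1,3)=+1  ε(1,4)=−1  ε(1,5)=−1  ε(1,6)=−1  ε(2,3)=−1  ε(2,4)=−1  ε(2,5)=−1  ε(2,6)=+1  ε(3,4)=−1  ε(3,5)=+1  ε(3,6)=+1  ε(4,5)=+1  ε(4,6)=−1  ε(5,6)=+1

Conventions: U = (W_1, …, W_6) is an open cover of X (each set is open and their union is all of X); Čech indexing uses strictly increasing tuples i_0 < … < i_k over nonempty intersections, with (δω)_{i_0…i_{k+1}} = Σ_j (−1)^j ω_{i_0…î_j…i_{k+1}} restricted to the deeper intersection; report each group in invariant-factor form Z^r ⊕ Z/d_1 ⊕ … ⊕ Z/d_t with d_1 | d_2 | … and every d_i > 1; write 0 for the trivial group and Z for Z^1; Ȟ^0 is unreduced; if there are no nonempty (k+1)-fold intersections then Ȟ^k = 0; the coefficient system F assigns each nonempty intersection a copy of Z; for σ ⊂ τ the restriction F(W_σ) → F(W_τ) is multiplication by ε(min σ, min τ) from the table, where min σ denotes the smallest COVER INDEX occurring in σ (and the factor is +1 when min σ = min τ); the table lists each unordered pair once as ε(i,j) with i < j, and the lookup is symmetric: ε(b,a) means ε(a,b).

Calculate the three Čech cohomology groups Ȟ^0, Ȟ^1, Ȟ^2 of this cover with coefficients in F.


Ȟ^0 = 0, Ȟ^1 = Z/2 and Ȟ^2 = Z

nonempty intersections:
  W12={q13,q20,q28} W13={q1,q25,q28} W14={q2,q5,q25} W15={q2,q16,q21,q36} W16={q13,q14,q21} W23={q15,q26,q28} W24={q12,q19,q24} W25={q15,q19,q31} W26={q13,q24,q35} W34={q9,q22,q25} W35={q15,q23,q34} W36={q4,q9,q34} W45={q2,q7,q17,q19} W46={q3,q9,q24} W56={q21,q27,q34}
  W123={q28} W126={q13} W134={q25} W145={q2} W156={q21} W235={q15} W245={q19} W246={q24} W346={q9} W356={q34}
C dims 6,15,10; δ0: rk 6, SNF 1^5·2; δ1: rk 9, SNF 1^9
Ȟ^0: (6−6)−0=0 ⇒ 0
Ȟ^1: (15−9)−6=0 plus torsion [2] ⇒ Z/2
Ȟ^2: (10−0)−9=1 ⇒ Z


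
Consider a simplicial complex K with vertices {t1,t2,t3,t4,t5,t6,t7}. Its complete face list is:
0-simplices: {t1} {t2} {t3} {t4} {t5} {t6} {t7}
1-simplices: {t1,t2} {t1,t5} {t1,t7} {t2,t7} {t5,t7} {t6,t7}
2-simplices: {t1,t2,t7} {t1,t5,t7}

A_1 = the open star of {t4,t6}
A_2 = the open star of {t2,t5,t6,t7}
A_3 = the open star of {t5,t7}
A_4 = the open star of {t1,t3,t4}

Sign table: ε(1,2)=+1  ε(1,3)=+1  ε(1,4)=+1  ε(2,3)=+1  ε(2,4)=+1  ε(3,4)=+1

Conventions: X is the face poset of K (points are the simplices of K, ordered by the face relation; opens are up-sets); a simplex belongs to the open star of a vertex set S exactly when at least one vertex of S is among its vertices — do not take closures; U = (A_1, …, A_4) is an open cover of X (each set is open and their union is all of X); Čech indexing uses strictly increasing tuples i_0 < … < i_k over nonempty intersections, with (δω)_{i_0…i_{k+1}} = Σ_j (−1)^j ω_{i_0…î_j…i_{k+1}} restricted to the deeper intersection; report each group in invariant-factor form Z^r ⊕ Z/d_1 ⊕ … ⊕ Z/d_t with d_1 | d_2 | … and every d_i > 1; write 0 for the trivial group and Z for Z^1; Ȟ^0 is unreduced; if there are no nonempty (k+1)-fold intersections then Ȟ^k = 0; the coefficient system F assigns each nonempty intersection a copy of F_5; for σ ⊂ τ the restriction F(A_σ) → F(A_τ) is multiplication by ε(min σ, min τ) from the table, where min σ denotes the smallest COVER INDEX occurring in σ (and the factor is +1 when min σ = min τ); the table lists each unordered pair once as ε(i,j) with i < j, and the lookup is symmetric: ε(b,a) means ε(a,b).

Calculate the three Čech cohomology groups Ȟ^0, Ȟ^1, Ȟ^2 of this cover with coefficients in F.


Ȟ^0 = Z/5, Ȟ^1 = Z/5 and Ȟ^2 = 0

intersection data:
  A1={{t4},{t6},{t6,t7}} A2={{t2},{t5},{t6},{t7},{t1,t2},{t1,t5},{t1,t7},{t2,t7},{t5,t7},{t6,t7},{t1,t2,t7},{t1,t5,t7}} A3={{t5},{t7},{t1,t5},{t1,t7},{t2,t7},{t5,t7},{t6,t7},{t1,t2,t7},{t1,t5,t7}} A4={{t1},{t3},{t4},{t1,t2},{t1,t5},{t1,t7},{t1,t2,t7},{t1,t5,t7}}
  A12={{t6},{t6,t7}} A13={{t6,t7}} A14={{t4}} A23={{t5},{t7},{t1,t5},{t1,t7},{t2,t7},{t5,t7},{t6,t7},{t1,t2,t7},{t1,t5,t7}} A24={{t1,t2},{t1,t5},{t1,t7},{t1,t2,t7},{t1,t5,t7}} A34={{t1,t5},{t1,t7},{t1,t2,t7},{t1,t5,t7}}
  A123={{t6,t7}} A234={{t1,t5},{t1,t7},{t1,t2,t7},{t1,t5,t7}}
C dims 4,6,2; δ0: rk_F5 3; δ1: rk_F5 2
Ȟ^0 = (4 − 3) − 0 = 1, so Ȟ^0 ≅ Z/5
Ȟ^1 = (6 − 2) − 3 = 1, so Ȟ^1 ≅ Z/5
Ȟ^2 = (2 − 0) − 2 = 0, so Ȟ^2 ≅ 0


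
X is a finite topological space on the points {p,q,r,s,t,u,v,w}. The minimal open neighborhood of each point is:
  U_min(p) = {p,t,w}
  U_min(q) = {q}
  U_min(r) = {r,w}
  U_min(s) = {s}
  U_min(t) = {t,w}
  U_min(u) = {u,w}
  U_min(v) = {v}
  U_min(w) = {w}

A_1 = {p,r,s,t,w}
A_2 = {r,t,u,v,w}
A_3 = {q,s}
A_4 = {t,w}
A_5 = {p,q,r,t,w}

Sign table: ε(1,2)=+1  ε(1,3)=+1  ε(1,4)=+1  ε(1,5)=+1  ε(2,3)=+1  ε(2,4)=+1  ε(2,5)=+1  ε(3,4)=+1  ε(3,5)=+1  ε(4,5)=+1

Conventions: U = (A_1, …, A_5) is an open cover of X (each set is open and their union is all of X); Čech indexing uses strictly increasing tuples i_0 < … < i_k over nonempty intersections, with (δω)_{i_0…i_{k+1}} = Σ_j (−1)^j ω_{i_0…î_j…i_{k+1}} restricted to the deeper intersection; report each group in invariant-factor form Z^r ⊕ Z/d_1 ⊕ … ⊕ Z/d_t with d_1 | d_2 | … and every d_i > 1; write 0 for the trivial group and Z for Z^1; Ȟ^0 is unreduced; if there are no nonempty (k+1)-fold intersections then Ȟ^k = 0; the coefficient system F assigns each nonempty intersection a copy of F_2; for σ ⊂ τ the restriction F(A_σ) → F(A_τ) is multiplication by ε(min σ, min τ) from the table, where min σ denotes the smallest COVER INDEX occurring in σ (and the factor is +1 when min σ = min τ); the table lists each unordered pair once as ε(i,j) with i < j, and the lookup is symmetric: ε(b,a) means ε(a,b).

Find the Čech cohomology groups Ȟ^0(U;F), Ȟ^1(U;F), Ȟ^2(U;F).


Ȟ^0 ≅ Z/2; Ȟ^1 ≅ Z/2; Ȟ^2 ≅ 0

nonempty intersections:
  A12={r,t,w} A13={s} A14={t,w} A15={p,r,t,w} A24={t,w} A25={r,t,w} A35={q} A45={t,w}
  A124={t,w} A125={r,t,w} A145={t,w} A245={t,w}
  A1245={t,w}
C dims 5,8,4,1; δ0: rk_F2 4; δ1: rk_F2 3; δ2: rk_F2 1
Ȟ^0: (5−4)−0=1 ⇒ Z/2
Ȟ^1: (8−3)−4=1 ⇒ Z/2
Ȟ^2: (4−1)−3=0 ⇒ 0


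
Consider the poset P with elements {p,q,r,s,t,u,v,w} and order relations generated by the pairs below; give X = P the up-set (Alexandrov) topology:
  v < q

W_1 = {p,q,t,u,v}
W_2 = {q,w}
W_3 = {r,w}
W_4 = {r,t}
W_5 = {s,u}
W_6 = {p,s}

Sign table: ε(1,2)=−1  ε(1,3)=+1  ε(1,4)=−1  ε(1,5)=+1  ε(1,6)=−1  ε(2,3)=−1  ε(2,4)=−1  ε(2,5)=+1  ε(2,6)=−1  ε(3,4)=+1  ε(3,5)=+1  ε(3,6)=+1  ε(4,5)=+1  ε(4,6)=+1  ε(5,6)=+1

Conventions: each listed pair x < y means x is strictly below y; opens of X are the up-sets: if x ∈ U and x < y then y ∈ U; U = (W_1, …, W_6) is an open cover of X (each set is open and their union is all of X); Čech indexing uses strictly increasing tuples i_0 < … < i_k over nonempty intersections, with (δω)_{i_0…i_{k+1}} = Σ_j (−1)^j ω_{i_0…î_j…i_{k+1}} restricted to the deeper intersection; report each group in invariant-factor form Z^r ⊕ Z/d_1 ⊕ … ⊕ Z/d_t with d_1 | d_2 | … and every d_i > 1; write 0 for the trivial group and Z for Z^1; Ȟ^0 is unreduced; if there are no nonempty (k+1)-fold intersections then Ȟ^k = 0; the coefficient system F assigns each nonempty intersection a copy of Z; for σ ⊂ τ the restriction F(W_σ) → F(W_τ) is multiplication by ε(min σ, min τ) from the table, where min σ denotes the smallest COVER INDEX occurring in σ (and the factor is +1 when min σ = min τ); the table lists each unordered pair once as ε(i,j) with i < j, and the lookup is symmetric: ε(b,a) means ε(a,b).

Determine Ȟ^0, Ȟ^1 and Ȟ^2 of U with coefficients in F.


cover nerve:
  W12={q} W14={t} W15={u} W16={p} W23={w} W34={r} W56={s}
C dims 6,7; δ0: rk 6, SNF 1^5·2
Ȟ^0: (6−6)−0=0 ⇒ 0
Ȟ^1: (7−0)−6=1 plus torsion [2] ⇒ Z ⊕ Z/2
Ȟ^2: (0−0)−0=0 ⇒ 0

Ȟ^0(U;F) ≅ 0,  Ȟ^1(U;F) ≅ Z ⊕ Z/2,  Ȟ^2(U;F) ≅ 0
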